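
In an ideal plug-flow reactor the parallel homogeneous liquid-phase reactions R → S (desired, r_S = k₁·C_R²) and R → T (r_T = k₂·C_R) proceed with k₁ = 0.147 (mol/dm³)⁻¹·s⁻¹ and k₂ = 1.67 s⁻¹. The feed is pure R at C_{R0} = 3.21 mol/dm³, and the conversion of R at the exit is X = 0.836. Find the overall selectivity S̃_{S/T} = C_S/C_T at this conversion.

C_R = C_{R0}(1−X) = 0.5264 mol/dm³.
Along a PFR/batch, dC_T/dC_R = −r_T/(r_S+r_T) = −k₂/(k₂+k₁·C_R).
Integrating from C_{R0} to C_R: C_T = (1.67/0.147)·ln[(1.67+0.147·3.21)/(1.67+0.147·0.526)] = 11.36·ln(2.142/1.747) = 2.313 mol/dm³.
Then C_S = (C_{R0}−C_R) − C_T = 2.684 − 2.313 = 0.3710 mol/dm³.
S̃_{S/T} = C_S/C_T = 0.3710/2.313 = 0.160.

0.160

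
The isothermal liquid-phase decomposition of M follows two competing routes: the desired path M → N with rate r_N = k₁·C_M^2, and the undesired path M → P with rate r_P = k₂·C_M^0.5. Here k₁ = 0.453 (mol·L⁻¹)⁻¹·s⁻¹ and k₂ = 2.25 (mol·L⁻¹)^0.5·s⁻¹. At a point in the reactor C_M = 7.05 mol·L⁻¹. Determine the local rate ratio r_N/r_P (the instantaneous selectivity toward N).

S_{N/P} = r_N/r_P = (k₁·C_M^2)/(k₂·C_M^0.5) = (k₁/k₂)·C_M^1.5.
= (0.453×7.050^2) / (2.25×7.050^0.5) = 22.52/5.974 = 3.77.
Since the desired path is higher order in M, keeping C_M high (PFR or concentrated feed) favours N.

3.77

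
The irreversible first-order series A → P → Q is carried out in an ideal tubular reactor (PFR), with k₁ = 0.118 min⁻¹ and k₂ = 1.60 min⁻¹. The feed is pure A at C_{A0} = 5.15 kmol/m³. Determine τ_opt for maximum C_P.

1.76 min

For first-order series the maximum of C_P occurs at τ_opt = ln(k₂/k₁)/(k₂−k₁).
= ln(1.60/0.118)/(1.60−0.118) = ln(13.56)/1.482 = 2.607/1.482 = 1.76 min.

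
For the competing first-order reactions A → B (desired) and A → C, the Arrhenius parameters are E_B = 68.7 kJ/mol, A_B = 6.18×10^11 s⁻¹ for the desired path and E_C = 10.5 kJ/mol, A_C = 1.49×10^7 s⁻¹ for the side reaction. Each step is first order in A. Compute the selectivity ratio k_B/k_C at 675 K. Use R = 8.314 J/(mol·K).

With equal orders, S_{B/C} = k_B/k_C = (A_B/A_C)·exp[(E_C−E_B)/(RT)].
(E_C−E_B)/(RT) = (10.5−68.7)×10³/(8.314×675) = -58200/5612 = -10.37.
k_B/k_C = (6.18×10^11/1.49×10^7)·exp(-10.37) = 41477 × 3.134×10^-5 = 1.30.

1.30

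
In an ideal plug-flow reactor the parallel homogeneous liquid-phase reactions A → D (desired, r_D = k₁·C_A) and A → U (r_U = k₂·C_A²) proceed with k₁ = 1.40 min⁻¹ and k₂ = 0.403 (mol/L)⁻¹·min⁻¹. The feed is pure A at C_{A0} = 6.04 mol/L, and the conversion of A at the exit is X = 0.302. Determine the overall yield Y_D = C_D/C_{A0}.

C_A = C_{A0}(1−X) = 4.216 mol/L.
Along a PFR/batch, dC_D/dC_A = −r_D/(r_D+r_U) = −k₁/(k₁+k₂·C_A).
Integrating from C_{A0} to C_A: C_D = (1.40/0.403)·ln[(1.40+0.403·6.04)/(1.40+0.403·4.22)] = 3.474·ln(3.834/3.099) = 0.7394 mol/L.
Y_D = C_D/C_{A0} = 0.7394/6.04 = 0.122.

0.122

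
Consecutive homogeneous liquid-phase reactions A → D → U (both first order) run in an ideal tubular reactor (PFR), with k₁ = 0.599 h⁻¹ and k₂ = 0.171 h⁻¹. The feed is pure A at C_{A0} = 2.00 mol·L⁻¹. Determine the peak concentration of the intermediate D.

For a first-order series the maximum intermediate yield is C_{D,max}/C_{A0} = (k₁/k₂)^[k₂/(k₂−k₁)].
= (0.599/0.171)^(0.171/(0.171−0.599)) = (3.503)^(-0.3995) = 0.6060.
C_{D,max} = 0.6060×2.00 = 1.21 mol·L⁻¹.

1.21 mol·L⁻¹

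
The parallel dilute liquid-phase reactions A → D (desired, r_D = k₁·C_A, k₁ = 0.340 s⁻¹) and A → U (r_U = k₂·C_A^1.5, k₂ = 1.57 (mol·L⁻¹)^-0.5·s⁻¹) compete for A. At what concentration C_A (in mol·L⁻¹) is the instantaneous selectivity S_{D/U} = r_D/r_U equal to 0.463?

0.219 mol·L⁻¹

S_{D/U} = (k₁/k₂)·C_A^-0.5 ⇒ C_A = (S·k₂/k₁)^(-2).
= (0.463×1.57/0.340)^(-2) = (2.138)^(-2) = 0.219 mol·L⁻¹.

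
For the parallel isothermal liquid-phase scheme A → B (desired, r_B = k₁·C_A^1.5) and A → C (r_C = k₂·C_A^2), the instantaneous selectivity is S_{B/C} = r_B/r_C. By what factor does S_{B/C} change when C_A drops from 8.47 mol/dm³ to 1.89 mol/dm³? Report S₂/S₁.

2.12

S_{B/C} = (k₁/k₂)·C_A^-0.5, so S₂/S₁ = (C_{A,2}/C_{A,1})^-0.5.
= (1.89/8.47)^(-0.5) = (0.2231)^(-0.5) = 2.12.
Selectivity toward B rises as C_A falls — low-concentration operation is favoured.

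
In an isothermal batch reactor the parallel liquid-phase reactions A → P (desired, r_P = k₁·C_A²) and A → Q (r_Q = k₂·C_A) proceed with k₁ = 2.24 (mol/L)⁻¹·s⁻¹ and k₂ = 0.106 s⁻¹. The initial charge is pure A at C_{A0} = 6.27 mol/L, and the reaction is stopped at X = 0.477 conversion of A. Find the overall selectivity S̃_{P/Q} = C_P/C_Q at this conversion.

97.5

C_A = C_{A0}(1−X) = 3.279 mol/L.
Along a PFR/batch, dC_Q/dC_A = −r_Q/(r_P+r_Q) = −k₂/(k₂+k₁·C_A).
Integrating from C_{A0} to C_A: C_Q = (0.106/2.24)·ln[(0.106+2.24·6.27)/(0.106+2.24·3.28)] = 0.04732·ln(14.15/7.451) = 0.03035 mol/L.
Then C_P = (C_{A0}−C_A) − C_Q = 2.991 − 0.03035 = 2.960 mol/L.
S̃_{P/Q} = C_P/C_Q = 2.960/0.03035 = 97.5.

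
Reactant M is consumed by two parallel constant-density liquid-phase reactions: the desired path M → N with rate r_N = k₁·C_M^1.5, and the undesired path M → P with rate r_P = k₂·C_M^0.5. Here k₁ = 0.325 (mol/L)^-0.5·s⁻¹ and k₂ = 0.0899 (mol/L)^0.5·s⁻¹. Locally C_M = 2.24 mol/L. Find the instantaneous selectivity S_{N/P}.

8.10

S_{N/P} = r_N/r_P = (k₁·C_M^1.5)/(k₂·C_M^0.5) = (k₁/k₂)·C_M.
= (0.325×2.240^1.5) / (0.0899×2.240^0.5) = 1.090/0.1345 = 8.10.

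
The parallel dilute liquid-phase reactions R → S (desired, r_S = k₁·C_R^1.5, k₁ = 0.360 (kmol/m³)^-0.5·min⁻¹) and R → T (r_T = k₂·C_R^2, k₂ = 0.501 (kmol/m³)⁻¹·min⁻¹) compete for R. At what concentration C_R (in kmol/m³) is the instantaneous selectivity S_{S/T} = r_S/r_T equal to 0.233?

S_{S/T} = (k₁/k₂)·C_R^-0.5 ⇒ C_R = (S·k₂/k₁)^(-2).
= (0.233×0.501/0.360)^(-2) = (0.3243)^(-2) = 9.51 kmol/m³.

9.51 kmol/m³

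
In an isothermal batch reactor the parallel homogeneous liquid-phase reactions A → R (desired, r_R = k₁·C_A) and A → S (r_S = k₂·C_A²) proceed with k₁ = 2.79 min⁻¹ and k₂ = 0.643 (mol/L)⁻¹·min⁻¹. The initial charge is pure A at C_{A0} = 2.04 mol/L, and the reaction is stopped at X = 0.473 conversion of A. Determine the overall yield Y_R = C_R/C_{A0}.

0.349

C_A = C_{A0}(1−X) = 1.075 mol/L.
Along a PFR/batch, dC_R/dC_A = −r_R/(r_R+r_S) = −k₁/(k₁+k₂·C_A).
Integrating from C_{A0} to C_A: C_R = (2.79/0.643)·ln[(2.79+0.643·2.04)/(2.79+0.643·1.08)] = 4.339·ln(4.102/3.481) = 0.7116 mol/L.
Y_R = C_R/C_{A0} = 0.7116/2.04 = 0.349.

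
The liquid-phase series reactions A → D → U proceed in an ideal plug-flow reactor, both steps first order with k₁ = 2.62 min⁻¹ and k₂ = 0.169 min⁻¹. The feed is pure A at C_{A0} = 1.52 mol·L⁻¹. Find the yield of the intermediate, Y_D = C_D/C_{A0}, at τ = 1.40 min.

The intermediate concentration in a first-order A→B→C sequence is C_D = k₁C_{A0}(e^(−k₁τ) − e^(−k₂τ))/(k₂−k₁).
e^(−k₁τ) = e^(−2.62×1.40) = e^(−3.668) = 0.02553; e^(−k₂τ) = e^(−0.2366) = 0.7893.
C_D = 2.62×1.52/(0.169−2.62) × (0.02553−0.7893) = (-1.625)×(-0.7638) = 1.241 mol·L⁻¹.
Y_D = C_D/C_{A0} = 1.241/1.52 = 0.816.

0.816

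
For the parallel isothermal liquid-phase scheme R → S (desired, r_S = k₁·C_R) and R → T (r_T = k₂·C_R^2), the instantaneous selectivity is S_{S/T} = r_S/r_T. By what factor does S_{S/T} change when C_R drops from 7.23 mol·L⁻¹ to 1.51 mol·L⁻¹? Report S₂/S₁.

S_{S/T} = (k₁/k₂)·C_R⁻¹, so S₂/S₁ = (C_{R,2}/C_{R,1})⁻¹.
= 7.23/1.51 = 4.79.
Selectivity toward S rises as C_R falls — low-concentration operation is favoured.

4.79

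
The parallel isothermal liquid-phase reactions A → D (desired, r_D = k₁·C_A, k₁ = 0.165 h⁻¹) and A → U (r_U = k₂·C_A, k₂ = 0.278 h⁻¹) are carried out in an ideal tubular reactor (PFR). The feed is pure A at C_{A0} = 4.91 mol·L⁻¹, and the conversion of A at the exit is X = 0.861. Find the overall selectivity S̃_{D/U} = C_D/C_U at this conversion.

C_A = C_{A0}(1−X) = 0.6825 mol·L⁻¹.
Both paths are first order in A, so the instantaneous fraction to D is constant: dC_D/d(−C_A) = k₁/(k₁+k₂) = 0.3725.
C_D = 0.3725·(C_{A0}−C_A) = 0.3725×4.228 = 1.57 mol·L⁻¹.
C_U = (C_{A0}−C_A)−C_D = 2.653 mol·L⁻¹; S̃_{D/U} = 1.575/2.653 = 0.594.

0.594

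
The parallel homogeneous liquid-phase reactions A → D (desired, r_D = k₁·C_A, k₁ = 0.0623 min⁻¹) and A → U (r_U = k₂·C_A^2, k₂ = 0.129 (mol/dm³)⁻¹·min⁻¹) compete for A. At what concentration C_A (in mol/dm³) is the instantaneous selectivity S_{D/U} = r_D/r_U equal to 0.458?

S_{D/U} = (k₁/k₂)·C_A⁻¹ ⇒ C_A = (S·k₂/k₁)^(-1).
= (0.458×0.129/0.0623)^(-1) = (0.9483)^(-1) = 1.05 mol/dm³.

1.05 mol/dm³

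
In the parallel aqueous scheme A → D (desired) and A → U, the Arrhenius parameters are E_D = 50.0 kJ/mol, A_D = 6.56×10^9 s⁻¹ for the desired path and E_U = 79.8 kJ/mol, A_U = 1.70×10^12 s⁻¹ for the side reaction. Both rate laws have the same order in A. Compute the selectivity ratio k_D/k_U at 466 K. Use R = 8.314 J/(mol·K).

k_D/k_U = (A_D/A_U)·exp[−(E_D−E_U)/(RT)] = (A_D/A_U)·exp[(E_U−E_D)/(RT)].
(E_U−E_D)/(RT) = (79.8−50.0)×10³/(8.314×466) = 29800/3874 = 7.692.
k_D/k_U = (6.56×10^9/1.70×10^12)·exp(7.692) = 0.003859 × 2190 = 8.45.
Since E_D < E_U, lowering the temperature improves selectivity toward D.

8.45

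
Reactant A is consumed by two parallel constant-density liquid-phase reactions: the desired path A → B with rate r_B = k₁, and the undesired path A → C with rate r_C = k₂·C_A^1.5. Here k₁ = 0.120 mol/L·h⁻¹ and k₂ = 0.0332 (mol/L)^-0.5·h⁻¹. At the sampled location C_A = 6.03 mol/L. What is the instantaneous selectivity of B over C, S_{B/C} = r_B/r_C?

S_{B/C} = r_B/r_C = (k₁)/(k₂·C_A^1.5) = (k₁/k₂)·C_A^-1.5.
= (0.120) / (0.0332×6.030^1.5) = 0.1200/0.4916 = 0.244.

0.244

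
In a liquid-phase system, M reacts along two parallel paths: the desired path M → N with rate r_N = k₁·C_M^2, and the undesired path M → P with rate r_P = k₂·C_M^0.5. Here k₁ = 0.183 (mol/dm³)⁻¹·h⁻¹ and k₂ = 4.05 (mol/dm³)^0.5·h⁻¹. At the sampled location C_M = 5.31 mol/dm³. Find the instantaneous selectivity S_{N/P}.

0.553

S_{N/P} = r_N/r_P = (k₁·C_M^2)/(k₂·C_M^0.5) = (k₁/k₂)·C_M^1.5.
= (0.183×5.310^2) / (4.05×5.310^0.5) = 5.160/9.333 = 0.553.
Since the desired path is higher order in M, keeping C_M high (PFR or concentrated feed) favours N.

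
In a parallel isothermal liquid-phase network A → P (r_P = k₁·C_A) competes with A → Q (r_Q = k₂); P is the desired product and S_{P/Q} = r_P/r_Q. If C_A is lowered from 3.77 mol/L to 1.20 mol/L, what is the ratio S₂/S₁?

0.318

S_{P/Q} = (k₁/k₂)·C_A, so S₂/S₁ = (C_{A,2}/C_{A,1}).
= 1.20/3.77 = 0.318.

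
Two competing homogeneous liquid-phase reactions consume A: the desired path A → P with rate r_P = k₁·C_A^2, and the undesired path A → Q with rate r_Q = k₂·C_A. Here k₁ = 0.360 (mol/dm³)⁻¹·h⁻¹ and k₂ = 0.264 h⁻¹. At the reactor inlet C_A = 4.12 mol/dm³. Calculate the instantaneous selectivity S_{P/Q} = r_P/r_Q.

S_{P/Q} = r_P/r_Q = (k₁·C_A^2)/(k₂·C_A) = (k₁/k₂)·C_A.
= (0.360×4.120^2) / (0.264×4.120) = 6.111/1.088 = 5.62.
Since the desired path is higher order in A, keeping C_A high (PFR or concentrated feed) favours P.

5.62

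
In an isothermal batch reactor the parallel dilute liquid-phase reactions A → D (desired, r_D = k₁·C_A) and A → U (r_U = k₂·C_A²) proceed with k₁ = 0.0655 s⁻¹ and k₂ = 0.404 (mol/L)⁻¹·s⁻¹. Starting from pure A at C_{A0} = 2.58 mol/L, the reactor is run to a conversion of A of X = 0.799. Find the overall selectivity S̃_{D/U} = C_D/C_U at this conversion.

C_A = C_{A0}(1−X) = 0.5186 mol/L.
Along a PFR/batch, dC_D/dC_A = −r_D/(r_D+r_U) = −k₁/(k₁+k₂·C_A).
Integrating from C_{A0} to C_A: C_D = (0.0655/0.404)·ln[(0.0655+0.404·2.58)/(0.0655+0.404·0.519)] = 0.1621·ln(1.108/0.2750) = 0.2259 mol/L.
C_U = (C_{A0}−C_A)−C_D = 1.836 mol/L; S̃_{D/U} = 0.2259/1.836 = 0.123.

0.123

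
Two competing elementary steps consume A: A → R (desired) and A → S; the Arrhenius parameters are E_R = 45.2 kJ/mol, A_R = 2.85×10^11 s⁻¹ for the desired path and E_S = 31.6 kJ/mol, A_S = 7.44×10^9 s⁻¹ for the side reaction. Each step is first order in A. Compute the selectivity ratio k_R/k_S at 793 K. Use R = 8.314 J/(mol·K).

4.87

Since both paths have the same order in A, the concentration cancels and S_{R/S} = k_R/k_S = (A_R/A_S)·exp[(E_S−E_R)/(RT)].
(E_S−E_R)/(RT) = (31.6−45.2)×10³/(8.314×793) = -13600/6593 = -2.063.
k_R/k_S = (2.85×10^11/7.44×10^9)·exp(-2.063) = 38.31 × 0.1271 = 4.87.
Since E_R > E_S, raising the temperature improves selectivity toward R.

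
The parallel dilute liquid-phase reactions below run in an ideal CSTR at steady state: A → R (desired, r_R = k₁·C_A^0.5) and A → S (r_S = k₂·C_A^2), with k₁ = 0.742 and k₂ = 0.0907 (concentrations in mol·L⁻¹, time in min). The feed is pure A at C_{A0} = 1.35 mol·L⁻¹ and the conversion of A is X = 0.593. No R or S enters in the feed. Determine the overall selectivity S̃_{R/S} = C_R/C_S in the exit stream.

Exit C_A = C_{A0}(1−X) = 1.35×0.407 = 0.5495 mol·L⁻¹.
In a CSTR the entire volume is at exit conditions, so r_R = 0.742×0.5495^0.5 = 0.5500 and r_S = 0.0907×0.5495^2 = 0.02738.
Overall selectivity = C_R/C_S = r_Rτ/(r_Sτ) = r_R/r_S = 20.1.

20.1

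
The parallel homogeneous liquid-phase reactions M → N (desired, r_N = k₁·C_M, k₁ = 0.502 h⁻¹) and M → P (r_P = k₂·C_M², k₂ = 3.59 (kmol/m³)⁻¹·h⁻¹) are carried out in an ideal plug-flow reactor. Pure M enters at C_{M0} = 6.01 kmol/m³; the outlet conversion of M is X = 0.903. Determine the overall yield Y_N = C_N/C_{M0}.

C_M = C_{M0}(1−X) = 0.5830 kmol/m³.
Along a PFR/batch, dC_N/dC_M = −r_N/(r_N+r_P) = −k₁/(k₁+k₂·C_M).
Integrating from C_{M0} to C_M: C_N = (0.502/3.59)·ln[(0.502+3.59·6.01)/(0.502+3.59·0.583)] = 0.1398·ln(22.08/2.595) = 0.2994 kmol/m³.
Y_N = C_N/C_{M0} = 0.2994/6.01 = 0.0498.

0.0498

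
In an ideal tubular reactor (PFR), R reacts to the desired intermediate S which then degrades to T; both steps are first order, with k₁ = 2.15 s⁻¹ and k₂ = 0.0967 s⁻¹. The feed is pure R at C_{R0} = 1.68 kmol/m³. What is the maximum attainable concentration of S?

At the optimum, C_{S,max}/C_{R0} = (k₁/k₂)^[k₂/(k₂−k₁)].
= (2.15/0.0967)^(0.0967/(0.0967−2.15)) = (22.23)^(-0.04709) = 0.8641.
C_{S,max} = 0.8641×1.68 = 1.45 kmol/m³.

1.45 kmol/m³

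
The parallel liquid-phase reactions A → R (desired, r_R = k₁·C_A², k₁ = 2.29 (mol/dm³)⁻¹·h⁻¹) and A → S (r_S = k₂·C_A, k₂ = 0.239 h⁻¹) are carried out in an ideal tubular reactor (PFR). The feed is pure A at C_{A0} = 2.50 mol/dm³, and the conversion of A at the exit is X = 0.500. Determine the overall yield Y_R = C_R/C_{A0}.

0.473

C_A = C_{A0}(1−X) = 1.250 mol/dm³.
Along a PFR/batch, dC_S/dC_A = −r_S/(r_R+r_S) = −k₂/(k₂+k₁·C_A).
Integrating from C_{A0} to C_A: C_S = (0.239/2.29)·ln[(0.239+2.29·2.50)/(0.239+2.29·1.25)] = 0.1044·ln(5.964/3.101) = 0.06824 mol/dm³.
Then C_R = (C_{A0}−C_A) − C_S = 1.250 − 0.06824 = 1.182 mol/dm³.
Y_R = C_R/C_{A0} = 1.182/2.50 = 0.473.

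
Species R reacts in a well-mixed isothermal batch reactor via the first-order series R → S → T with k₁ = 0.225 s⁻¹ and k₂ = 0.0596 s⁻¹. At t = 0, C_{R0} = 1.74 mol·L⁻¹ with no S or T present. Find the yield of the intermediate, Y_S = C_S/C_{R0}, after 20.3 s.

0.392

Solving the coupled first-order balances gives C_S(t) = [k₁/(k₂−k₁)]·C_{R0}·(e^(−k₁t) − e^(−k₂t)).
e^(−k₁t) = e^(−0.225×20.3) = e^(−4.567) = 0.01038; e^(−k₂t) = e^(−1.210) = 0.2982.
C_S = 0.225×1.74/(0.0596−0.225) × (0.01038−0.2982) = (-2.367)×(-0.2878) = 0.6813 mol·L⁻¹.
Y_S = C_S/C_{R0} = 0.6813/1.74 = 0.392.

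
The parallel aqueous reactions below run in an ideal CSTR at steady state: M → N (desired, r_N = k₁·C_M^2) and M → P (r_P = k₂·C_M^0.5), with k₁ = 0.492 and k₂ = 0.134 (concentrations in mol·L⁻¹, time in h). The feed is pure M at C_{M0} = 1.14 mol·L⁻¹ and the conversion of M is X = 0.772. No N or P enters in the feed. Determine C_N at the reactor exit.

0.288 mol·L⁻¹

Exit C_M = C_{M0}(1−X) = 1.14×0.228 = 0.2599 mol·L⁻¹.
A CSTR operates uniformly at the exit composition, giving r_N = 0.03324 and r_P = 0.06832 (each k·C_M^n at C_M = 0.2599).
Fraction of consumed M going to N: r_N/(r_N+r_P) = 0.3273.
C_N = 0.3273·C_{M0}·X = 0.3273×1.14×0.772 = 0.288 mol·L⁻¹.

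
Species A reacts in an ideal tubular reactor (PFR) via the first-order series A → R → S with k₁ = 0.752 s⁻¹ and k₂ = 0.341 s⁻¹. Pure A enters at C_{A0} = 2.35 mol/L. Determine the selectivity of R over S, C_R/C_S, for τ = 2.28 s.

For first-order series with pure A initially, C_R(τ) = k₁C_{A0}/(k₂−k₁)·(e^(−k₁τ) − e^(−k₂τ)).
e^(−k₁τ) = e^(−0.752×2.28) = e^(−1.715) = 0.1800; e^(−k₂τ) = e^(−0.7775) = 0.4596.
C_R = 0.752×2.35/(0.341−0.752) × (0.1800−0.4596) = (-4.300)×(-0.2795) = 1.202 mol/L.
C_A = C_{A0}e^(−k₁τ) = 0.4231 mol/L, so C_S = C_{A0}−C_A−C_R = 0.7250 mol/L; C_R/C_S = 1.66.

1.66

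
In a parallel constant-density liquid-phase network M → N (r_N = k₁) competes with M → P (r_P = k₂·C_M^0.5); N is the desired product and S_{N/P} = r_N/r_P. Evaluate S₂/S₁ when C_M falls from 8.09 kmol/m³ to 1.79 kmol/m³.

S_{N/P} = (k₁/k₂)·C_M^-0.5, so S₂/S₁ = (C_{M,2}/C_{M,1})^-0.5.
= (1.79/8.09)^(-0.5) = (0.2213)^(-0.5) = 2.13.

2.13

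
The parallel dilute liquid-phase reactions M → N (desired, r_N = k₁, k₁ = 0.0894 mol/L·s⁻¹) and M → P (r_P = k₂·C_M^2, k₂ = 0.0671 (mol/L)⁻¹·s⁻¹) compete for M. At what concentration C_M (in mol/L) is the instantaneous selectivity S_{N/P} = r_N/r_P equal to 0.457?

S_{N/P} = (k₁/k₂)·C_M^-2 ⇒ C_M = (S·k₂/k₁)^(-0.5).
= (0.457×0.0671/0.0894)^(-0.5) = (0.3430)^(-0.5) = 1.71 mol/L.

1.71 mol/L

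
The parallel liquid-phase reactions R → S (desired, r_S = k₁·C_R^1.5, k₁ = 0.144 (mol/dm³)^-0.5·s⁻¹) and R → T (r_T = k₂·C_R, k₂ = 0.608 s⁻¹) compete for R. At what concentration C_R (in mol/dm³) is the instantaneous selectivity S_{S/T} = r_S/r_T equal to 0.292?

S_{S/T} = (k₁/k₂)·C_R^0.5 ⇒ C_R = (S·k₂/k₁)^(2).
= (0.292×0.608/0.144)^(2) = (1.233)^(2) = 1.52 mol/dm³.

1.52 mol/dm³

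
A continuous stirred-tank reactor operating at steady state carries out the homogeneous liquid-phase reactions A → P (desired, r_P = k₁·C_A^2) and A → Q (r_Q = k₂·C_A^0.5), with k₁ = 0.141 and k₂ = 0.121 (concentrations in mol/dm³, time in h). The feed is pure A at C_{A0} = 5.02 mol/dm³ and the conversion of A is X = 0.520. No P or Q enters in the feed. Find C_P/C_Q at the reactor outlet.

4.36

Exit C_A = C_{A0}(1−X) = 5.02×0.480 = 2.410 mol/dm³.
In a CSTR the entire volume is at exit conditions, so r_P = 0.141×2.410^2 = 0.8187 and r_Q = 0.121×2.410^0.5 = 0.1878.
Overall selectivity = C_P/C_Q = r_Pτ/(r_Qτ) = r_P/r_Q = 4.36.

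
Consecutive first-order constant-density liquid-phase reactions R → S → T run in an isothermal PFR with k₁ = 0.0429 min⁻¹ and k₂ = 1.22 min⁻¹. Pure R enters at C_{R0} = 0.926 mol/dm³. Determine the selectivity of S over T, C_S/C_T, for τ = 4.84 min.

0.187

For first-order series with pure R initially, C_S(τ) = k₁C_{R0}/(k₂−k₁)·(e^(−k₁τ) − e^(−k₂τ)).
e^(−k₁τ) = e^(−0.0429×4.84) = e^(−0.2076) = 0.8125; e^(−k₂τ) = e^(−5.905) = 0.002726.
C_S = 0.0429×0.926/(1.22−0.0429) × (0.8125−0.002726) = 0.03375×0.8098 = 0.02733 mol/dm³.
C_R = C_{R0}e^(−k₁τ) = 0.7524 mol/dm³, so C_T = C_{R0}−C_R−C_S = 0.1463 mol/dm³; C_S/C_T = 0.187.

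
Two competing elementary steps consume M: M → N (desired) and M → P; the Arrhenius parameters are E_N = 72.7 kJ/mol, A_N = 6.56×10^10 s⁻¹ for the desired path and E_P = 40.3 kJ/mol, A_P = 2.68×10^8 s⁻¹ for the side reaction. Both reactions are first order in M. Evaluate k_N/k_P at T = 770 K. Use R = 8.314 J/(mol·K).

1.55

With equal orders, S_{N/P} = k_N/k_P = (A_N/A_P)·exp[(E_P−E_N)/(RT)].
(E_P−E_N)/(RT) = (40.3−72.7)×10³/(8.314×770) = -32400/6402 = -5.061.
k_N/k_P = (6.56×10^10/2.68×10^8)·exp(-5.061) = 244.8 × 0.006339 = 1.55.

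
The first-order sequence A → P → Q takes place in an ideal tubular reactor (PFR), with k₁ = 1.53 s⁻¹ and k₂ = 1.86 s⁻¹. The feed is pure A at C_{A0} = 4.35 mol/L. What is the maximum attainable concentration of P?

For a first-order series the maximum intermediate yield is C_{P,max}/C_{A0} = (k₁/k₂)^[k₂/(k₂−k₁)].
= (1.53/1.86)^(1.86/(1.86−1.53)) = (0.8226)^(5.636) = 0.3326.
C_{P,max} = 0.3326×4.35 = 1.45 mol/L.

1.45 mol/L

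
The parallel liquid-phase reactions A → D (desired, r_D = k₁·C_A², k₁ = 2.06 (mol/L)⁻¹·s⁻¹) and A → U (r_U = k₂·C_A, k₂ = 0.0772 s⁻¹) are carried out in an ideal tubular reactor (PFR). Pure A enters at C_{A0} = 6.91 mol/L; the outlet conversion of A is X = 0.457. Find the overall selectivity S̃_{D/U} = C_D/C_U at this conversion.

138

C_A = C_{A0}(1−X) = 3.752 mol/L.
Along a PFR/batch, dC_U/dC_A = −r_U/(r_D+r_U) = −k₂/(k₂+k₁·C_A).
Integrating from C_{A0} to C_A: C_U = (0.0772/2.06)·ln[(0.0772+2.06·6.91)/(0.0772+2.06·3.75)] = 0.03748·ln(14.31/7.807) = 0.02271 mol/L.
Then C_D = (C_{A0}−C_A) − C_U = 3.158 − 0.02271 = 3.135 mol/L.
S̃_{D/U} = C_D/C_U = 3.135/0.02271 = 138.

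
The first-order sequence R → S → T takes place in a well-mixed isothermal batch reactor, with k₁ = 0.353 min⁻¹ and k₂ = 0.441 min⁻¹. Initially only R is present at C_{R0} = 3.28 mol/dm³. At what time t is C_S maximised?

2.53 min

The intermediate peaks when r₁ = r₂, i.e. k₁e^(−k₁t) = k₂e^(−k₂t), giving t_opt = ln(k₂/k₁)/(k₂−k₁).
= ln(0.441/0.353)/(0.441−0.353) = ln(1.249)/0.08800 = 0.2226/0.08800 = 2.53 min.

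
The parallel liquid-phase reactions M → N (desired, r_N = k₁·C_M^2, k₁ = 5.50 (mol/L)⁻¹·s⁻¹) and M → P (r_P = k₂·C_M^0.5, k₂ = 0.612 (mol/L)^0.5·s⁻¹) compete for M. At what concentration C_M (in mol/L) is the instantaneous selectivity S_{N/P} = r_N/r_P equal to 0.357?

S_{N/P} = (k₁/k₂)·C_M^1.5 ⇒ C_M = (S·k₂/k₁)^(1/1.5).
= (0.357×0.612/5.50)^(0.6667) = (0.03972)^(0.6667) = 0.116 mol/L.

0.116 mol/L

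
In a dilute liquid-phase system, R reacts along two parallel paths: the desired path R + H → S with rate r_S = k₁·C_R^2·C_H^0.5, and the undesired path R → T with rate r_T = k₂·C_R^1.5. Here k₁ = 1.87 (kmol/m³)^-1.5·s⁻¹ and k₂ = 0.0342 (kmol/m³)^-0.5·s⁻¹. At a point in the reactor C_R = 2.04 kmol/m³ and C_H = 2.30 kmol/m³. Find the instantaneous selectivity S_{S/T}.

S_{S/T} = r_S/r_T = (k₁·C_R^2·C_H^0.5)/(k₂·C_R^1.5) = (k₁/k₂)·C_R^0.5·C_H^0.5.
= (1.87×2.040^2×2.300^0.5) / (0.0342×2.040^1.5) = 11.80/0.09965 = 118.

118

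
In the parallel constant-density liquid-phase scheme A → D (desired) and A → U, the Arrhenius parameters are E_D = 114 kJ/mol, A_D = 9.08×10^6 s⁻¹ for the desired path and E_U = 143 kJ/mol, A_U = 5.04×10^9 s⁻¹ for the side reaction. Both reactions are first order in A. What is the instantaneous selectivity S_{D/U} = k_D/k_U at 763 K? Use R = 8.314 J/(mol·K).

With equal orders, S_{D/U} = k_D/k_U = (A_D/A_U)·exp[(E_U−E_D)/(RT)].
(E_U−E_D)/(RT) = (143−114)×10³/(8.314×763) = 29000/6344 = 4.572.
k_D/k_U = (9.08×10^6/5.04×10^9)·exp(4.572) = 0.001802 × 96.69 = 0.174.

0.174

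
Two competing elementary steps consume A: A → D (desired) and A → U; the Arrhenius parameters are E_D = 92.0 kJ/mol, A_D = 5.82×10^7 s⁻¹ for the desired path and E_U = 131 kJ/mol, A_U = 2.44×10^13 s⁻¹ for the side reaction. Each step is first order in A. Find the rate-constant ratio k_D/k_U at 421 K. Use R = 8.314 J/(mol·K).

k_D/k_U = (A_D/A_U)·exp[−(E_D−E_U)/(RT)] = (A_D/A_U)·exp[(E_U−E_D)/(RT)].
(E_U−E_D)/(RT) = (131−92.0)×10³/(8.314×421) = 39000/3500 = 11.14.
k_D/k_U = (5.82×10^7/2.44×10^13)·exp(11.14) = 2.385×10^-6 × 69026 = 0.165.

0.165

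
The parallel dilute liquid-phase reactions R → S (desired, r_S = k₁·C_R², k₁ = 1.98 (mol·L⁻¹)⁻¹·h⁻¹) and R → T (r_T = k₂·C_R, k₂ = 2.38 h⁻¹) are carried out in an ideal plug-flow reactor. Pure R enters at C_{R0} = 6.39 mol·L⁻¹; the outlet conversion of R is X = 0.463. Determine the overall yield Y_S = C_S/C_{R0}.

0.370

C_R = C_{R0}(1−X) = 3.431 mol·L⁻¹.
Along a PFR/batch, dC_T/dC_R = −r_T/(r_S+r_T) = −k₂/(k₂+k₁·C_R).
Integrating from C_{R0} to C_R: C_T = (2.38/1.98)·ln[(2.38+1.98·6.39)/(2.38+1.98·3.43)] = 1.202·ln(15.03/9.174) = 0.5936 mol·L⁻¹.
Then C_S = (C_{R0}−C_R) − C_T = 2.959 − 0.5936 = 2.365 mol·L⁻¹.
Y_S = C_S/C_{R0} = 2.365/6.39 = 0.370.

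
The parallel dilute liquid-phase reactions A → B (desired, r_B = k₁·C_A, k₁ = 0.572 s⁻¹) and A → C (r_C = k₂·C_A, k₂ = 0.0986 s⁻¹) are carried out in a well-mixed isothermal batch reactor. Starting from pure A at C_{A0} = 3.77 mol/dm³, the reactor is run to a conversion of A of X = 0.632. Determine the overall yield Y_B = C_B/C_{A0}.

0.539

C_A = C_{A0}(1−X) = 1.387 mol/dm³.
Both paths are first order in A, so the instantaneous fraction to B is constant: dC_B/d(−C_A) = k₁/(k₁+k₂) = 0.8530.
C_B = 0.8530·(C_{A0}−C_A) = 0.8530×2.383 = 2.03 mol/dm³.
Y_B = C_B/C_{A0} = 2.032/3.77 = 0.539.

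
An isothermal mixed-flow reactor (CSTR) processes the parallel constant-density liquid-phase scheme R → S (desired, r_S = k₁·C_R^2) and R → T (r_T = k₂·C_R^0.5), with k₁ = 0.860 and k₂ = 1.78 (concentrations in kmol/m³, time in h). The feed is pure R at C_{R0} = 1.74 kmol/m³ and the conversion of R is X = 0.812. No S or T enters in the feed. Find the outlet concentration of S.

Exit C_R = C_{R0}(1−X) = 1.74×0.188 = 0.3271 kmol/m³.
Rates in a CSTR are evaluated at the outlet concentration: r_S = 0.860×0.3271^2 = 0.09203, r_T = 1.78×0.3271^0.5 = 1.018.
Fraction of consumed R going to S: r_S/(r_S+r_T) = 0.08290.
C_S = 0.08290·C_{R0}·X = 0.08290×1.74×0.812 = 0.117 kmol/m³.

0.117 kmol/m³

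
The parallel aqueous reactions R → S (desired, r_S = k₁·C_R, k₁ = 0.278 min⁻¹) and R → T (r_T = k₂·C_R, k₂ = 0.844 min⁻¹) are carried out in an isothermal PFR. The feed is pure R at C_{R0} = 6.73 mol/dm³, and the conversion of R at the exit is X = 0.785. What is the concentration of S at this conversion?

1.31 mol/dm³

C_R = C_{R0}(1−X) = 1.447 mol/dm³.
Both paths are first order in R, so the instantaneous fraction to S is constant: dC_S/d(−C_R) = k₁/(k₁+k₂) = 0.2478.
C_S = 0.2478·(C_{R0}−C_R) = 0.2478×5.283 = 1.31 mol/dm³.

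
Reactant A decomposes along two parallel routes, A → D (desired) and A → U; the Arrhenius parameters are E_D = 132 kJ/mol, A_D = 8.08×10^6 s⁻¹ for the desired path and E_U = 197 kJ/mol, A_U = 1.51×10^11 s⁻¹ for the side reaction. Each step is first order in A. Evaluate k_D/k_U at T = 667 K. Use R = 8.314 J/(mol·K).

Since both paths have the same order in A, the concentration cancels and S_{D/U} = k_D/k_U = (A_D/A_U)·exp[(E_U−E_D)/(RT)].
(E_U−E_D)/(RT) = (197−132)×10³/(8.314×667) = 65000/5545 = 11.72.
k_D/k_U = (8.08×10^6/1.51×10^11)·exp(11.72) = 5.351×10^-5 × 1.232×10^5 = 6.59.

6.59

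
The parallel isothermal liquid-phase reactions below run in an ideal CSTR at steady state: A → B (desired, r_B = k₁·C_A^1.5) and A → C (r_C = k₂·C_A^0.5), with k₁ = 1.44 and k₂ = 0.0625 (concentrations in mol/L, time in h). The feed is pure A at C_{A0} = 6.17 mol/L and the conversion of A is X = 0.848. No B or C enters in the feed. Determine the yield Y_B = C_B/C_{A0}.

0.810

Exit C_A = C_{A0}(1−X) = 6.17×0.152 = 0.9378 mol/L.
A CSTR operates uniformly at the exit composition, giving r_B = 1.308 and r_C = 0.06053 (each k·C_A^n at C_A = 0.9378).
Fraction of consumed A going to B: r_B/(r_B+r_C) = 0.9558.
C_B = 0.9558·C_{A0}·X = 0.9558×6.17×0.848 = 5.00 mol/L; Y_B = C_B/C_{A0} = 0.810.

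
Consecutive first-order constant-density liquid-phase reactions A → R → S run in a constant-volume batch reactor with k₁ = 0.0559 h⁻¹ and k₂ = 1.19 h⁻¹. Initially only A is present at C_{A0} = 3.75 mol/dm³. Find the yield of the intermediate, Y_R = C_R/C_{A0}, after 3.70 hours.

For first-order series with pure A initially, C_R(t) = k₁C_{A0}/(k₂−k₁)·(e^(−k₁t) − e^(−k₂t)).
e^(−k₁t) = e^(−0.0559×3.70) = e^(−0.2068) = 0.8132; e^(−k₂t) = e^(−4.403) = 0.01224.
C_R = 0.0559×3.75/(1.19−0.0559) × (0.8132−0.01224) = 0.1848×0.8009 = 0.1480 mol/dm³.
Y_R = C_R/C_{A0} = 0.1480/3.75 = 0.0395.

0.0395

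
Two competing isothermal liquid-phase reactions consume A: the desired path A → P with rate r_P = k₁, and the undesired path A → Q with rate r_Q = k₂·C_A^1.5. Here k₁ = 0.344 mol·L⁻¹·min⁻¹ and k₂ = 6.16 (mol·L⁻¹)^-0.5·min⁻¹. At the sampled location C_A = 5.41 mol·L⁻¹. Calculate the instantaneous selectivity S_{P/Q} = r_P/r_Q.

0.00444

S_{P/Q} = r_P/r_Q = (k₁)/(k₂·C_A^1.5) = (k₁/k₂)·C_A^-1.5.
= (0.344) / (6.16×5.410^1.5) = 0.3440/77.51 = 0.00444.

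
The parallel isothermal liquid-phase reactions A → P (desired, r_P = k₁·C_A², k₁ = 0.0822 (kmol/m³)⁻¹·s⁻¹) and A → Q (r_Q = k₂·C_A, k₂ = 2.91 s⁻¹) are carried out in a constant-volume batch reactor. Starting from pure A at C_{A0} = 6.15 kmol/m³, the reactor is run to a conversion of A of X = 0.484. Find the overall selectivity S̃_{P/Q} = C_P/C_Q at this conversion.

C_A = C_{A0}(1−X) = 3.173 kmol/m³.
Along a PFR/batch, dC_Q/dC_A = −r_Q/(r_P+r_Q) = −k₂/(k₂+k₁·C_A).
Integrating from C_{A0} to C_A: C_Q = (2.91/0.0822)·ln[(2.91+0.0822·6.15)/(2.91+0.0822·3.17)] = 35.40·ln(3.416/3.171) = 2.631 kmol/m³.
Then C_P = (C_{A0}−C_A) − C_Q = 2.977 − 2.631 = 0.3451 kmol/m³.
S̃_{P/Q} = C_P/C_Q = 0.3451/2.631 = 0.131.

0.131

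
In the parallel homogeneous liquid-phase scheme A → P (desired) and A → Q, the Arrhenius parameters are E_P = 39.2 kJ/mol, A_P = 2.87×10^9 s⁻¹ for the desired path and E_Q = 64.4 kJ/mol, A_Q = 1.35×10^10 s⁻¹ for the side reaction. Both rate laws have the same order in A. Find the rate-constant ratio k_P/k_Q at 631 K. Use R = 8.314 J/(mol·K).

With equal orders, S_{P/Q} = k_P/k_Q = (A_P/A_Q)·exp[(E_Q−E_P)/(RT)].
(E_Q−E_P)/(RT) = (64.4−39.2)×10³/(8.314×631) = 25200/5246 = 4.804.
k_P/k_Q = (2.87×10^9/1.35×10^10)·exp(4.804) = 0.2126 × 121.9 = 25.9.

25.9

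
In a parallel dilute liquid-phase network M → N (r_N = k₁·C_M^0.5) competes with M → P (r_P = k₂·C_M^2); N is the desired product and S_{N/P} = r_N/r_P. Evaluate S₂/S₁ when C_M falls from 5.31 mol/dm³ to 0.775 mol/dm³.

17.9

S_{N/P} = (k₁/k₂)·C_M^-1.5, so S₂/S₁ = (C_{M,2}/C_{M,1})^-1.5.
= (0.775/5.31)^(-1.5) = (0.1460)^(-1.5) = 17.9.
Selectivity toward N rises as C_M falls — low-concentration operation is favoured.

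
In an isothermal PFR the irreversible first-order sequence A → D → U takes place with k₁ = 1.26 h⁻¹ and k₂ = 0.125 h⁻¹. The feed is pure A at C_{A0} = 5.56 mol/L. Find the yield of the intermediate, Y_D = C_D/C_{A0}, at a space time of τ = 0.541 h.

The intermediate concentration in a first-order A→B→C sequence is C_D = k₁C_{A0}(e^(−k₁τ) − e^(−k₂τ))/(k₂−k₁).
e^(−k₁τ) = e^(−1.26×0.541) = e^(−0.6817) = 0.5058; e^(−k₂τ) = e^(−0.06763) = 0.9346.
C_D = 1.26×5.56/(0.125−1.26) × (0.5058−0.9346) = (-6.172)×(-0.4288) = 2.647 mol/L.
Y_D = C_D/C_{A0} = 2.647/5.56 = 0.476.

0.476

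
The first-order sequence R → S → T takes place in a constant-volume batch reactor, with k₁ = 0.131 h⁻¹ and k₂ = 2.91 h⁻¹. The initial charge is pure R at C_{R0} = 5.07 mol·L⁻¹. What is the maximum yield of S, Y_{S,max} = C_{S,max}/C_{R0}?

At the optimum, C_{S,max}/C_{R0} = (k₁/k₂)^[k₂/(k₂−k₁)].
= (0.131/2.91)^(2.91/(2.91−0.131)) = (0.04502)^(1.047) = 0.03890.

0.0389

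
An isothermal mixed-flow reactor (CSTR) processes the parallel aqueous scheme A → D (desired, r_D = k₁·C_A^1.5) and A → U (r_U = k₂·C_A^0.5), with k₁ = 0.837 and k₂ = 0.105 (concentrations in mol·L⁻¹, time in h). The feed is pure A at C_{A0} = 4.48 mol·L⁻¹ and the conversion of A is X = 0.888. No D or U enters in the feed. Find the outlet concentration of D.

Exit C_A = C_{A0}(1−X) = 4.48×0.112 = 0.5018 mol·L⁻¹.
In a CSTR the entire volume is at exit conditions, so r_D = 0.837×0.5018^1.5 = 0.2975 and r_U = 0.105×0.5018^0.5 = 0.07438.
Fraction of consumed A going to D: r_D/(r_D+r_U) = 0.8000.
C_D = 0.8000·C_{A0}·X = 0.8000×4.48×0.888 = 3.18 mol·L⁻¹.

3.18 mol·L⁻¹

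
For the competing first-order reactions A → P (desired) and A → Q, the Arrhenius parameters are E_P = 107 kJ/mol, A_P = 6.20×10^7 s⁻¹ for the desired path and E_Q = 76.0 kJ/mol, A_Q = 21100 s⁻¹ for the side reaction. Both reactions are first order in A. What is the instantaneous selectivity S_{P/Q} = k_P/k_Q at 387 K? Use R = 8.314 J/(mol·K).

0.192

With equal orders, S_{P/Q} = k_P/k_Q = (A_P/A_Q)·exp[(E_Q−E_P)/(RT)].
(E_Q−E_P)/(RT) = (76.0−107)×10³/(8.314×387) = -31000/3218 = -9.635.
k_P/k_Q = (6.20×10^7/21100)·exp(-9.635) = 2938 × 6.542×10^-5 = 0.192.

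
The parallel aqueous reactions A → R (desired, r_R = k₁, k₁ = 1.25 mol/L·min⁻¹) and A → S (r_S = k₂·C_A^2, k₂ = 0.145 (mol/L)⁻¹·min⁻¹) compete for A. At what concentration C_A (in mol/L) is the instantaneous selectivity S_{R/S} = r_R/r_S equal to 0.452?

S_{R/S} = (k₁/k₂)·C_A^-2 ⇒ C_A = (S·k₂/k₁)^(-0.5).
= (0.452×0.145/1.25)^(-0.5) = (0.05243)^(-0.5) = 4.37 mol/L.

4.37 mol/L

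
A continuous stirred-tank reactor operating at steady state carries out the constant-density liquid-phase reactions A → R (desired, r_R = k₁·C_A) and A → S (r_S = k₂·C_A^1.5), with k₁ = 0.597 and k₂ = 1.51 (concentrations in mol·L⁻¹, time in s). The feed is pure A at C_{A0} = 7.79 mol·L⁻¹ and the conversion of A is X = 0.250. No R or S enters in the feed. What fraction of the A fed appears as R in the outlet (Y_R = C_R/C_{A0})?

Exit C_A = C_{A0}(1−X) = 7.79×0.750 = 5.843 mol·L⁻¹.
A CSTR operates uniformly at the exit composition, giving r_R = 3.488 and r_S = 21.32 (each k·C_A^n at C_A = 5.843).
Fraction of consumed A going to R: r_R/(r_R+r_S) = 0.1406.
C_R = 0.1406·C_{A0}·X = 0.1406×7.79×0.250 = 0.274 mol·L⁻¹; Y_R = C_R/C_{A0} = 0.0351.

0.0351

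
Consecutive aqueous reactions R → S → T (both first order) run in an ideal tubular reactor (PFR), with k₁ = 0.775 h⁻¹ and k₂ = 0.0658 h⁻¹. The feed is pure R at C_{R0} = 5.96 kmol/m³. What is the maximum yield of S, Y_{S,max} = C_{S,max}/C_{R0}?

At the optimum, C_{S,max}/C_{R0} = (k₁/k₂)^[k₂/(k₂−k₁)].
= (0.775/0.0658)^(0.0658/(0.0658−0.775)) = (11.78)^(-0.09278) = 0.7955.

0.795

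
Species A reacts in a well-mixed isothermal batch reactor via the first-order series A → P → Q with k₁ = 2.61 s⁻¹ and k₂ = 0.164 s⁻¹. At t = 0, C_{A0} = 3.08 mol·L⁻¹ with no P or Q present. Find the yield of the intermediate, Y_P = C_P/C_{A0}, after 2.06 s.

The intermediate concentration in a first-order A→B→C sequence is C_P = k₁C_{A0}(e^(−k₁t) − e^(−k₂t))/(k₂−k₁).
e^(−k₁t) = e^(−2.61×2.06) = e^(−5.377) = 0.004624; e^(−k₂t) = e^(−0.3378) = 0.7133.
C_P = 2.61×3.08/(0.164−2.61) × (0.004624−0.7133) = (-3.287)×(-0.7087) = 2.329 mol·L⁻¹.
Y_P = C_P/C_{A0} = 2.329/3.08 = 0.756.

0.756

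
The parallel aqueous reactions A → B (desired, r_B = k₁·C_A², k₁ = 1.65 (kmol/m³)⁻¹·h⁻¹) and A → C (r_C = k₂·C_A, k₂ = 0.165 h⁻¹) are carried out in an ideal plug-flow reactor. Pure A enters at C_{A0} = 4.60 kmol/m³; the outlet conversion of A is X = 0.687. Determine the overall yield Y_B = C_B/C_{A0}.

C_A = C_{A0}(1−X) = 1.440 kmol/m³.
Along a PFR/batch, dC_C/dC_A = −r_C/(r_B+r_C) = −k₂/(k₂+k₁·C_A).
Integrating from C_{A0} to C_A: C_C = (0.165/1.65)·ln[(0.165+1.65·4.60)/(0.165+1.65·1.44)] = 0.1000·ln(7.755/2.541) = 0.1116 kmol/m³.
Then C_B = (C_{A0}−C_A) − C_C = 3.160 − 0.1116 = 3.049 kmol/m³.
Y_B = C_B/C_{A0} = 3.049/4.60 = 0.663.

0.663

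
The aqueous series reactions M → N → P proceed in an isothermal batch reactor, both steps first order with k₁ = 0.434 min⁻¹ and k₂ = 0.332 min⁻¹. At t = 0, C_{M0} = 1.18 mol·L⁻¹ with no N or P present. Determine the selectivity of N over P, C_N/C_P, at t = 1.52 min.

3.23

The intermediate concentration in a first-order A→B→C sequence is C_N = k₁C_{M0}(e^(−k₁t) − e^(−k₂t))/(k₂−k₁).
e^(−k₁t) = e^(−0.434×1.52) = e^(−0.6597) = 0.5170; e^(−k₂t) = e^(−0.5046) = 0.6037.
C_N = 0.434×1.18/(0.332−0.434) × (0.5170−0.6037) = (-5.021)×(-0.08671) = 0.4353 mol·L⁻¹.
C_M = C_{M0}e^(−k₁t) = 0.6101 mol·L⁻¹, so C_P = C_{M0}−C_M−C_N = 0.1346 mol·L⁻¹; C_N/C_P = 3.23.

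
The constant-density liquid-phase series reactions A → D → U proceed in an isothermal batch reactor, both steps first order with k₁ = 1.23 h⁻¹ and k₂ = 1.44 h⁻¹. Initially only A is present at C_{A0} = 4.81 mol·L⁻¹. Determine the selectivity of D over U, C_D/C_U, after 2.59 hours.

0.119

Solving the coupled first-order balances gives C_D(t) = [k₁/(k₂−k₁)]·C_{A0}·(e^(−k₁t) − e^(−k₂t)).
e^(−k₁t) = e^(−1.23×2.59) = e^(−3.186) = 0.04135; e^(−k₂t) = e^(−3.730) = 0.02400.
C_D = 1.23×4.81/(1.44−1.23) × (0.04135−0.02400) = 28.17×0.01735 = 0.4887 mol·L⁻¹.
C_A = C_{A0}e^(−k₁t) = 0.1989 mol·L⁻¹, so C_U = C_{A0}−C_A−C_D = 4.122 mol·L⁻¹; C_D/C_U = 0.119.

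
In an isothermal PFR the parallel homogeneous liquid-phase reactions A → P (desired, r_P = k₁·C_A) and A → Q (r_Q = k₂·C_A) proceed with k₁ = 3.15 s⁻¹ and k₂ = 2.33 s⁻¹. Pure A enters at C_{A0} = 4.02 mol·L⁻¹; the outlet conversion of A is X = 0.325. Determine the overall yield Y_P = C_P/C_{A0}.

C_A = C_{A0}(1−X) = 2.713 mol·L⁻¹.
Both paths are first order in A, so the instantaneous fraction to P is constant: dC_P/d(−C_A) = k₁/(k₁+k₂) = 0.5748.
C_P = 0.5748·(C_{A0}−C_A) = 0.5748×1.306 = 0.751 mol·L⁻¹.
Y_P = C_P/C_{A0} = 0.7510/4.02 = 0.187.

0.187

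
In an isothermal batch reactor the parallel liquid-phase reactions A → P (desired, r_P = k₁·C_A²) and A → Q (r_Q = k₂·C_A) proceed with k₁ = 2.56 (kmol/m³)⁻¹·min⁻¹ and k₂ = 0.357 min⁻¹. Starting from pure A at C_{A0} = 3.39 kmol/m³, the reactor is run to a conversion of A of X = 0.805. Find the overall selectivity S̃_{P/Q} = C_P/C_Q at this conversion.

12.2

C_A = C_{A0}(1−X) = 0.6610 kmol/m³.
Along a PFR/batch, dC_Q/dC_A = −r_Q/(r_P+r_Q) = −k₂/(k₂+k₁·C_A).
Integrating from C_{A0} to C_A: C_Q = (0.357/2.56)·ln[(0.357+2.56·3.39)/(0.357+2.56·0.661)] = 0.1395·ln(9.035/2.049) = 0.2069 kmol/m³.
Then C_P = (C_{A0}−C_A) − C_Q = 2.729 − 0.2069 = 2.522 kmol/m³.
S̃_{P/Q} = C_P/C_Q = 2.522/0.2069 = 12.2.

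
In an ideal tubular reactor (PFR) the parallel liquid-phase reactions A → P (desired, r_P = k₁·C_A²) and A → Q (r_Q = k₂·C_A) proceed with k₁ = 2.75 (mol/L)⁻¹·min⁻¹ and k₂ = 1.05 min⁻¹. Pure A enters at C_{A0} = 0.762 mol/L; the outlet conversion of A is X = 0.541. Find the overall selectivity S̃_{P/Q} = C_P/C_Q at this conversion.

1.42

C_A = C_{A0}(1−X) = 0.3498 mol/L.
Along a PFR/batch, dC_Q/dC_A = −r_Q/(r_P+r_Q) = −k₂/(k₂+k₁·C_A).
Integrating from C_{A0} to C_A: C_Q = (1.05/2.75)·ln[(1.05+2.75·0.762)/(1.05+2.75·0.350)] = 0.3818·ln(3.146/2.012) = 0.1706 mol/L.
Then C_P = (C_{A0}−C_A) − C_Q = 0.4122 − 0.1706 = 0.2416 mol/L.
S̃_{P/Q} = C_P/C_Q = 0.2416/0.1706 = 1.42.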